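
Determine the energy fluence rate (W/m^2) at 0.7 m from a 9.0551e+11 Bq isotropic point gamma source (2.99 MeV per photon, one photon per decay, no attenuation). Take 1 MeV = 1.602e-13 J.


psi = A * E * 1.602e-13 / (4*pi*r^2)
psi = 9.0551e+11 * 2.99 * 1.602e-13 / (4*pi*0.7^2)
psi = 0.070440 W/m^2

0.070440


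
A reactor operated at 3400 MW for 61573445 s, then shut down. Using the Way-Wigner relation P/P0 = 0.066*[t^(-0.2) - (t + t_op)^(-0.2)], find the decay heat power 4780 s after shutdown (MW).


P/P0 = 0.066 * [t^(-0.2) - (t + t_op)^(-0.2)]
P/P0 = 0.066 * [4780^(-0.2) - (4780 + 61573445)^(-0.2)]
P/P0 = 0.066 * [0.1837022 - 0.02767672] = 0.01029768
P = 3400 * 0.01029768 = 35.012 MW

35.012


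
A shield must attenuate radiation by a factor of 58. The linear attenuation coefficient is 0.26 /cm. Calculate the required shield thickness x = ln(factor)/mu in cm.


x = ln(factor) / mu
x = ln(58) / 0.26
x = 15.617 cm

15.617


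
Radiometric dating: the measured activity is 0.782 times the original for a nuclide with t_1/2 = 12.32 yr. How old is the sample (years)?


lambda = ln(2) / t_half = ln(2) / 12.32 = 0.05626195 /yr
t = -ln(A/A0) / lambda
t = -ln(0.782) / 0.05626195
t = 4.3706 yr

4.3706


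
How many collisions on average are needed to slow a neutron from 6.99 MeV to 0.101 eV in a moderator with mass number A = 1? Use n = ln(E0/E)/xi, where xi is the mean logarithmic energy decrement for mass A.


xi = 1 + (A-1)^2/(2A)*ln((A-1)/(A+1)) = 1 (for A = 1)
n = ln(E0/E) / xi
n = ln(6.99e6 / 0.101) / 1
n = ln(6.920792e+07) / 1 = 18.053

18.053


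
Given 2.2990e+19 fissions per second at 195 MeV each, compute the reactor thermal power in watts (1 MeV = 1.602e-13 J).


P = fission_rate * E_MeV * 1.602e-13
P = 2.2990e+19 * 195 * 1.602e-13
P = 7.1818e+08 W

7.1818e+08


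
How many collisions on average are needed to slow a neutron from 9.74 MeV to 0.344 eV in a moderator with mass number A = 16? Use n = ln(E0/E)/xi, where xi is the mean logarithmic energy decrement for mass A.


xi = 1 + (A-1)^2/(2A)*ln((A-1)/(A+1)) = 0.1199467 (for A = 16)
n = ln(E0/E) / xi
n = ln(9.74e6 / 0.344) / 0.1199467
n = ln(2.831395e+07) / 0.1199467 = 143.05

143.05


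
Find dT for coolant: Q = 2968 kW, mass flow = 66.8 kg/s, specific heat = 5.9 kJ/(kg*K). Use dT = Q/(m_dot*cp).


dT = Q / (m_dot * cp)
dT = 2968 / (66.8 * 5.9)
dT = 7.5307 C

7.5307


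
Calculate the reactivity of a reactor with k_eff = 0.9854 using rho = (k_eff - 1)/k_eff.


rho = (k_eff - 1) / k_eff
rho = (0.9854 - 1) / 0.9854
rho = -0.014816

-0.014816


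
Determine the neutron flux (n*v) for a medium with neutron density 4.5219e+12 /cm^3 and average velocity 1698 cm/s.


phi = n * v
phi = 4.5219e+12 * 1698
phi = 7.6782e+15 /cm^2/s

7.6782e+15


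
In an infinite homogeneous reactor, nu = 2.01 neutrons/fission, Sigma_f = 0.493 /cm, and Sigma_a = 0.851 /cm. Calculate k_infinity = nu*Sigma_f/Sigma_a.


k_inf = nu * Sigma_f / Sigma_a
k_inf = 2.01 * 0.493 / 0.851
k_inf = 1.1644

1.1644


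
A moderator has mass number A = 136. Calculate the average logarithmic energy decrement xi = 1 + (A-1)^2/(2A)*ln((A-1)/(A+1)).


xi = 1 + (A-1)^2/(2A) * ln((A-1)/(A+1))
xi = 1 + (136-1)^2/(2*136) * ln((136-1)/(136 +1))
xi = 0.014634

0.014634


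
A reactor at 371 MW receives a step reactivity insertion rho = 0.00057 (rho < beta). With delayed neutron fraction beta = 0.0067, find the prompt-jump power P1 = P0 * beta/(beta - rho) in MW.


P1/P0 = beta / (beta - rho)
P1/P0 = 0.0067 / (0.0067 - 0.00057) = 1.092985
P1 = 371 * 1.092985 = 405.50 MW

405.50


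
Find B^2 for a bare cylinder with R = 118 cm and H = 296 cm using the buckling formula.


B^2 = (2.405/R)^2 + (pi/H)^2
B^2 = (2.405/118)^2 + (pi/296)^2
B^2 = 5.2805e-04 /cm^2

5.2805e-04


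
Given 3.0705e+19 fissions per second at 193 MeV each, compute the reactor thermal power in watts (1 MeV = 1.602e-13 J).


P = fission_rate * E_MeV * 1.602e-13
P = 3.0705e+19 * 193 * 1.602e-13
P = 9.4936e+08 W

9.4936e+08


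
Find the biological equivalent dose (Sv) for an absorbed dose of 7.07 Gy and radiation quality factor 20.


H = D * Q
H = 7.07 * 20
H = 141.40 Sv

141.40


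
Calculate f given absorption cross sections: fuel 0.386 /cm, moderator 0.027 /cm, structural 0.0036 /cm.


f = Sigma_a_fuel / (Sigma_a_fuel + Sigma_a_mod + Sigma_a_other)
f = 0.386 / (0.386 + 0.027 + 0.0036)
f = 0.92655

0.92655


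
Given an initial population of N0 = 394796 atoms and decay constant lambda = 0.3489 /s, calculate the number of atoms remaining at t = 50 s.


N = N0 * exp(-lambda * t)
N = 394796 * exp(-0.3489 * 50)
N = 0.010474

0.010474


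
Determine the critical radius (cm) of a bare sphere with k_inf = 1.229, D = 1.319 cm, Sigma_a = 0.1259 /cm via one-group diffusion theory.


L^2 = D / Sigma_a = 1.319 / 0.1259 = 10.47657 cm^2
B_m^2 = (k_inf - 1) / L^2 = (1.229 - 1) / 10.47657 = 0.02185830 /cm^2
For a bare sphere: B_g = pi/R, so R_c = pi / sqrt(B_m^2)
R_c = pi / sqrt(0.02185830) = 21.249 cm

21.249


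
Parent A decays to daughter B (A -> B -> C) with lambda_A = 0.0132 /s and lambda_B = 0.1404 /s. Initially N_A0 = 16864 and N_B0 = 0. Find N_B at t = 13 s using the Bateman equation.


N_B(t) = lambda_A * N_A0 / (lambda_B - lambda_A) * [exp(-lambda_A*t) - exp(-lambda_B*t)]
exp(-0.0132*13) = 0.8423160; exp(-0.1404*13) = 0.1611854
N_B = 0.0132 * 16864 / (0.1404 - 0.0132) * (0.8423160 - 0.1611854)
N_B = 1192.0

1192.0


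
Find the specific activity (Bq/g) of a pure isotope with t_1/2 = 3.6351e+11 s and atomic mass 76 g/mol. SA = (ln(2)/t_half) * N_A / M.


lambda = ln(2) / t_half = ln(2) / 3.6351e+11 = 1.906817e-12 /s
SA = lambda * N_A / M
SA = 1.906817e-12 * 6.022e23 / 76
SA = 1.5109e+10 Bq/g

1.5109e+10


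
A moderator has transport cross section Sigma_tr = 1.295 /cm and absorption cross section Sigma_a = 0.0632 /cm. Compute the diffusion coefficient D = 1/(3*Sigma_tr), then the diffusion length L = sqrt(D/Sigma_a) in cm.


D = 1 / (3 * Sigma_tr) = 1 / (3 * 1.295) = 0.2574003 cm
L = sqrt(D / Sigma_a)
L = sqrt(0.2574003 / 0.0632)
L = 2.0181 cm

2.0181


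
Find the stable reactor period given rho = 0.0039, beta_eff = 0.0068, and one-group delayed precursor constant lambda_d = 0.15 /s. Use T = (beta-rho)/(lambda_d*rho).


T = (beta - rho) / (lambda_d * rho)
T = (0.0068 - 0.0039) / (0.15 * 0.0039)
T = 4.9573 s

4.9573


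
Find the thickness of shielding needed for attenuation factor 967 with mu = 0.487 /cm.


x = ln(factor) / mu
x = ln(967) / 0.487
x = 14.115 cm

14.115


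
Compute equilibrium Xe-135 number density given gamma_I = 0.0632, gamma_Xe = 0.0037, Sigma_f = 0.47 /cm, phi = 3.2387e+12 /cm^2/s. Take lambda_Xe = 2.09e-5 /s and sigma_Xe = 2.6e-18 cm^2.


Xe_eq = (gamma_I + gamma_Xe) * Sigma_f * phi / (lambda_Xe + sigma_Xe * phi)
Numerator = (0.0632 + 0.0037) * 0.47 * 3.2387e+12 = 1.018344e+11
Denominator = 2.09e-5 + 2.6e-18 * 3.2387e+12 = 2.932062e-05
Xe_eq = 1.018344e+11 / 2.932062e-05 = 3.4731e+15 /cm^3

3.4731e+15


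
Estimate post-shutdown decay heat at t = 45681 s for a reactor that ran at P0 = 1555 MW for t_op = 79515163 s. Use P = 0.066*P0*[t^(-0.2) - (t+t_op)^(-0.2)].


P/P0 = 0.066 * [t^(-0.2) - (t + t_op)^(-0.2)]
P/P0 = 0.066 * [45681^(-0.2) - (45681 + 79515163)^(-0.2)]
P/P0 = 0.066 * [0.1169642 - 0.02629421] = 0.005984219
P = 1555 * 0.005984219 = 9.3055 MW

9.3055


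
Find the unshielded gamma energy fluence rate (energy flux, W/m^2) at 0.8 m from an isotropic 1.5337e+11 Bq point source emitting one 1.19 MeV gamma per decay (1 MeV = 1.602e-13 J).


psi = A * E * 1.602e-13 / (4*pi*r^2)
psi = 1.5337e+11 * 1.19 * 1.602e-13 / (4*pi*0.8^2)
psi = 0.0036355 W/m^2

0.0036355


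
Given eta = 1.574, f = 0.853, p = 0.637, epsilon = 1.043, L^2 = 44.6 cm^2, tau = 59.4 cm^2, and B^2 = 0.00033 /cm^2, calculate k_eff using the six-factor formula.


k_inf = eta*f*p*eps = 1.574*0.853*0.637*1.043 = 0.8920260
P_TNL = 1/(1 + L^2*B^2) = 1/(1 + 44.6*0.00033) = 0.9854955
P_FNL = exp(-B^2*tau) = exp(-0.00033*59.4) = 0.9805889
k_eff = k_inf * P_TNL * P_FNL = 0.8920260 * 0.9854955 * 0.9805889
k_eff = 0.86202

0.86202


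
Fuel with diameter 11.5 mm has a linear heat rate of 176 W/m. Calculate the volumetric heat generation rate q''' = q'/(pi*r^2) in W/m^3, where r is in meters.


r = D / 2 / 1000 = 11.5 / 2 / 1000 = 0.00575 m
q''' = q' / (pi * r^2)
q''' = 176 / (pi * 0.00575^2)
q''' = 1.6944e+06 W/m^3

1.6944e+06


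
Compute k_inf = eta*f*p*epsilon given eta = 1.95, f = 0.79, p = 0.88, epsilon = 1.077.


k_inf = eta * f * p * epsilon
k_inf = 1.95 * 0.79 * 0.88 * 1.077
k_inf = 1.4600

1.4600


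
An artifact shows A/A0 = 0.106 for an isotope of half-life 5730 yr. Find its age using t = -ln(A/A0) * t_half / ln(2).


lambda = ln(2) / t_half = ln(2) / 5730 = 1.209681e-04 /yr
t = -ln(A/A0) / lambda
t = -ln(0.106) / 1.209681e-04
t = 18553 yr

18553


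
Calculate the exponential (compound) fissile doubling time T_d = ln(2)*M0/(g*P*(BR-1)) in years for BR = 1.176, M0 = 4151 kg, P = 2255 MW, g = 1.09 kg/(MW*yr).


Breeding gain G = BR - 1 = 1.176 - 1 = 0.176
Fissile production rate = g * P * G = 1.09 * 2255 * 0.176 = 432.5992 kg/yr
T_d = ln(2) * M0 / (g * P * G)
T_d = ln(2) * 4151 / 432.5992 = 6.6511 yr

6.6511


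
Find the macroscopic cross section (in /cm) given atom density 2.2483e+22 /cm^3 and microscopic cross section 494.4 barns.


Sigma = N * sigma_barns * 1e-24
Sigma = 2.2483e+22 * 494.4 * 1e-24
Sigma = 11.116 /cm

11.116


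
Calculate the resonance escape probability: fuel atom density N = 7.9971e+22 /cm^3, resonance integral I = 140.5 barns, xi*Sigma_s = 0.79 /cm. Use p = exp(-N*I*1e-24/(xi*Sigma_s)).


p = exp(-N * I * 1e-24 / (xi*Sigma_s))
p = exp(-7.9971e+22 * 140.5 * 1e-24 / 0.79)
p = 6.6552e-07

6.6552e-07


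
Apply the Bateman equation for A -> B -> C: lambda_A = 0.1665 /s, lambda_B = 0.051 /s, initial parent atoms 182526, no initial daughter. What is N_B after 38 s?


N_B(t) = lambda_A * N_A0 / (lambda_B - lambda_A) * [exp(-lambda_A*t) - exp(-lambda_B*t)]
exp(-0.1665*38) = 0.001787388; exp(-0.051*38) = 0.1439916
N_B = 0.1665 * 182526 / (0.051 - 0.1665) * (0.001787388 - 0.1439916)
N_B = 37417

37417


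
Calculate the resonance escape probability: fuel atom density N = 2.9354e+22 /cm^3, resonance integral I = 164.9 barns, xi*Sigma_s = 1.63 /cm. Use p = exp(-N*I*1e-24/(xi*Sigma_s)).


p = exp(-N * I * 1e-24 / (xi*Sigma_s))
p = exp(-2.9354e+22 * 164.9 * 1e-24 / 1.63)
p = 0.051323

0.051323


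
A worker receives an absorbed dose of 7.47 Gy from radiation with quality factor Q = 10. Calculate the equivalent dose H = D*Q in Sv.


H = D * Q
H = 7.47 * 10
H = 74.700 Sv

74.700


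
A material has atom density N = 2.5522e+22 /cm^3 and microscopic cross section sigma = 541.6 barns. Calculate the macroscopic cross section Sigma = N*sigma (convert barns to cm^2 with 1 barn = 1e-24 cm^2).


Sigma = N * sigma_barns * 1e-24
Sigma = 2.5522e+22 * 541.6 * 1e-24
Sigma = 13.823 /cm

13.823


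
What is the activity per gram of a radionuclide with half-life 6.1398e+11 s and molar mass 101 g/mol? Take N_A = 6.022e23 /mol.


lambda = ln(2) / t_half = ln(2) / 6.1398e+11 = 1.128941e-12 /s
SA = lambda * N_A / M
SA = 1.128941e-12 * 6.022e23 / 101
SA = 6.7312e+09 Bq/g

6.7312e+09


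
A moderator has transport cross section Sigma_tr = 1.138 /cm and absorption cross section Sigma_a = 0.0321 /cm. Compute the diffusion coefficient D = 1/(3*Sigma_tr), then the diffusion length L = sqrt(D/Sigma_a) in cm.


D = 1 / (3 * Sigma_tr) = 1 / (3 * 1.138) = 0.2929115 cm
L = sqrt(D / Sigma_a)
L = sqrt(0.2929115 / 0.0321)
L = 3.0208 cm

3.0208


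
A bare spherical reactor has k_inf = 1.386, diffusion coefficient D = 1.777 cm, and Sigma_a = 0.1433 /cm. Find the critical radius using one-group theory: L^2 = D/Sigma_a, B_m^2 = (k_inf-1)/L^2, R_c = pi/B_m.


L^2 = D / Sigma_a = 1.777 / 0.1433 = 12.40056 cm^2
B_m^2 = (k_inf - 1) / L^2 = (1.386 - 1) / 12.40056 = 0.03112763 /cm^2
For a bare sphere: B_g = pi/R, so R_c = pi / sqrt(B_m^2)
R_c = pi / sqrt(0.03112763) = 17.806 cm

17.806


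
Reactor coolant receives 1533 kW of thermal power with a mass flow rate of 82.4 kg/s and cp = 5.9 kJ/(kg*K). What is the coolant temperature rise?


dT = Q / (m_dot * cp)
dT = 1533 / (82.4 * 5.9)
dT = 3.1533 C

3.1533


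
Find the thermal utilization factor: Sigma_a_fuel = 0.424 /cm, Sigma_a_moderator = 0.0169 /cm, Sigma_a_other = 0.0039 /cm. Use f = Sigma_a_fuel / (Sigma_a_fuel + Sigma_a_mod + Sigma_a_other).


f = Sigma_a_fuel / (Sigma_a_fuel + Sigma_a_mod + Sigma_a_other)
f = 0.424 / (0.424 + 0.0169 + 0.0039)
f = 0.95324

0.95324


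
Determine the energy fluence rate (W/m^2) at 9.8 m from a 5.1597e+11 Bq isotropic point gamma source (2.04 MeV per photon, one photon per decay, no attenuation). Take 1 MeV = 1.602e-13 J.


psi = A * E * 1.602e-13 / (4*pi*r^2)
psi = 5.1597e+11 * 2.04 * 1.602e-13 / (4*pi*9.8^2)
psi = 1.3972e-04 W/m^2

1.3972e-04


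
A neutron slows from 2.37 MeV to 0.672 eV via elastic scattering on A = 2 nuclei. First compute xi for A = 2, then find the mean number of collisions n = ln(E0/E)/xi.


xi = 1 + (A-1)^2/(2A)*ln((A-1)/(A+1)) = 0.7253469 (for A = 2)
n = ln(E0/E) / xi
n = ln(2.37e6 / 0.672) / 0.7253469
n = ln(3.526786e+06) / 0.7253469 = 20.784

20.784


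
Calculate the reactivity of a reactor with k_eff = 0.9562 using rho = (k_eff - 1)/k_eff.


rho = (k_eff - 1) / k_eff
rho = (0.9562 - 1) / 0.9562
rho = -0.045806

-0.045806


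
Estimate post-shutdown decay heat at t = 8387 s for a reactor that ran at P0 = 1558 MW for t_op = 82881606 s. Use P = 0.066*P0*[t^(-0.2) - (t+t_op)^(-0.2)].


P/P0 = 0.066 * [t^(-0.2) - (t + t_op)^(-0.2)]
P/P0 = 0.066 * [8387^(-0.2) - (8387 + 82881606)^(-0.2)]
P/P0 = 0.066 * [0.1641643 - 0.02607952] = 0.009113595
P = 1558 * 0.009113595 = 14.199 MW

14.199


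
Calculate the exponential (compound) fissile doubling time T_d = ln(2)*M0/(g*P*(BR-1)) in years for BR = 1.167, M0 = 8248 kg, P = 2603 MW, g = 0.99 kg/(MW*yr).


Breeding gain G = BR - 1 = 1.167 - 1 = 0.167
Fissile production rate = g * P * G = 0.99 * 2603 * 0.167 = 430.35399 kg/yr
T_d = ln(2) * M0 / (g * P * G)
T_d = ln(2) * 8248 / 430.35399 = 13.285 yr

13.285


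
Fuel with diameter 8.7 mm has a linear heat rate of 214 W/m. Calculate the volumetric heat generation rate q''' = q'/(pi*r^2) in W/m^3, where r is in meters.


r = D / 2 / 1000 = 8.7 / 2 / 1000 = 0.00435 m
q''' = q' / (pi * r^2)
q''' = 214 / (pi * 0.00435^2)
q''' = 3.5999e+06 W/m^3

3.5999e+06


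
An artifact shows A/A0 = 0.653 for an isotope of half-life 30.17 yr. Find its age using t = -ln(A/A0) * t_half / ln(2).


lambda = ln(2) / t_half = ln(2) / 30.17 = 0.02297472 /yr
t = -ln(A/A0) / lambda
t = -ln(0.653) / 0.02297472
t = 18.550 yr

18.550


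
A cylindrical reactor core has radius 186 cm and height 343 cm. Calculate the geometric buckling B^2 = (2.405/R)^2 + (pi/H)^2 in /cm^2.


B^2 = (2.405/R)^2 + (pi/H)^2
B^2 = (2.405/186)^2 + (pi/343)^2
B^2 = 2.5108e-04 /cm^2

2.5108e-04


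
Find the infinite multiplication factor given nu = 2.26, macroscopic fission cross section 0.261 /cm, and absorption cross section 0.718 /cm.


k_inf = nu * Sigma_f / Sigma_a
k_inf = 2.26 * 0.261 / 0.718
k_inf = 0.82153

0.82153


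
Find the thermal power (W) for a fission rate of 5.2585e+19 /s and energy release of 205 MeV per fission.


P = fission_rate * E_MeV * 1.602e-13
P = 5.2585e+19 * 205 * 1.602e-13
P = 1.7269e+09 W

1.7269e+09


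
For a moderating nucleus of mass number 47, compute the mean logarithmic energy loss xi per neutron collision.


xi = 1 + (A-1)^2/(2A) * ln((A-1)/(A+1))
xi = 1 + (47-1)^2/(2*47) * ln((47-1)/(47 +1))
xi = 0.041956

0.041956


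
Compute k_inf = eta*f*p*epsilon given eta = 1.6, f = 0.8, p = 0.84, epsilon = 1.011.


k_inf = eta * f * p * epsilon
k_inf = 1.6 * 0.8 * 0.84 * 1.011
k_inf = 1.0870

1.0870


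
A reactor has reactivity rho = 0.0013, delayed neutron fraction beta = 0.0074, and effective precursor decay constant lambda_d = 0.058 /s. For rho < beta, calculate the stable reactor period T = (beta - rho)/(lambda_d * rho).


T = (beta - rho) / (lambda_d * rho)
T = (0.0074 - 0.0013) / (0.058 * 0.0013)
T = 80.902 s

80.902


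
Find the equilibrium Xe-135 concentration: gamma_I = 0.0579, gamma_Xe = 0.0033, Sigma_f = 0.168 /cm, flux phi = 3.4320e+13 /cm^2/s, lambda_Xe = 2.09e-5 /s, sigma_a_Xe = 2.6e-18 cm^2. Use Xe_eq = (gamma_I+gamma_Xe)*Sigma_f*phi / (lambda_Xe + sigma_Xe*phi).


Xe_eq = (gamma_I + gamma_Xe) * Sigma_f * phi / (lambda_Xe + sigma_Xe * phi)
Numerator = (0.0579 + 0.0033) * 0.168 * 3.4320e+13 = 3.528645e+11
Denominator = 2.09e-5 + 2.6e-18 * 3.4320e+13 = 1.101320e-04
Xe_eq = 3.528645e+11 / 1.101320e-04 = 3.2040e+15 /cm^3

3.2040e+15


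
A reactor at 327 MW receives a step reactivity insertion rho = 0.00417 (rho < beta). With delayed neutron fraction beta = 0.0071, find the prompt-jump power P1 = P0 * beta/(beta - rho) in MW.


P1/P0 = beta / (beta - rho)
P1/P0 = 0.0071 / (0.0071 - 0.00417) = 2.423208
P1 = 327 * 2.423208 = 792.39 MW

792.39


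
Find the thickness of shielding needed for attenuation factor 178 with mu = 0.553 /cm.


x = ln(factor) / mu
x = ln(178) / 0.553
x = 9.3703 cm

9.3703


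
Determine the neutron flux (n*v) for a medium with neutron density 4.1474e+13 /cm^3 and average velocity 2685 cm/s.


phi = n * v
phi = 4.1474e+13 * 2685
phi = 1.1136e+17 /cm^2/s

1.1136e+17


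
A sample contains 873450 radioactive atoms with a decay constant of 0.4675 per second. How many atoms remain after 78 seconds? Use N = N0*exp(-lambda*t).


N = N0 * exp(-lambda * t)
N = 873450 * exp(-0.4675 * 78)
N = 1.2726e-10

1.2726e-10


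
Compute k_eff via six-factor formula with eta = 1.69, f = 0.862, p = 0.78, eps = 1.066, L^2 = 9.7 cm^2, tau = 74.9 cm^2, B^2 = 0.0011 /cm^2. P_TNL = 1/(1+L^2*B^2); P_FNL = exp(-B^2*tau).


k_inf = eta*f*p*eps = 1.69*0.862*0.78*1.066 = 1.211283
P_TNL = 1/(1 + L^2*B^2) = 1/(1 + 9.7*0.0011) = 0.9894426
P_FNL = exp(-B^2*tau) = exp(-0.0011*74.9) = 0.9209127
k_eff = k_inf * P_TNL * P_FNL = 1.211283 * 0.9894426 * 0.9209127
k_eff = 1.1037

1.1037


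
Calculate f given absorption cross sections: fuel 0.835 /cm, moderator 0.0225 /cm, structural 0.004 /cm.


f = Sigma_a_fuel / (Sigma_a_fuel + Sigma_a_mod + Sigma_a_other)
f = 0.835 / (0.835 + 0.0225 + 0.004)
f = 0.96924

0.96924


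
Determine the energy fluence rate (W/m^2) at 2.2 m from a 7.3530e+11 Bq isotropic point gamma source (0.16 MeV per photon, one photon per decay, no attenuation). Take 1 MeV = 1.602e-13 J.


psi = A * E * 1.602e-13 / (4*pi*r^2)
psi = 7.3530e+11 * 0.16 * 1.602e-13 / (4*pi*2.2^2)
psi = 3.0988e-04 W/m^2

3.0988e-04


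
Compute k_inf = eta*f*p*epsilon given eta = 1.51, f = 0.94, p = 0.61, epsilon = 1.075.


k_inf = eta * f * p * epsilon
k_inf = 1.51 * 0.94 * 0.61 * 1.075
k_inf = 0.93077

0.93077


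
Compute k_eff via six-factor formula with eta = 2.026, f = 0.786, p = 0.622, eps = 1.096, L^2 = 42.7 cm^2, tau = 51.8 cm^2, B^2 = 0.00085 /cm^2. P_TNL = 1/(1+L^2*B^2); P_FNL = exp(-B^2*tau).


k_inf = eta*f*p*eps = 2.026*0.786*0.622*1.096 = 1.085583
P_TNL = 1/(1 + L^2*B^2) = 1/(1 + 42.7*0.00085) = 0.9649762
P_FNL = exp(-B^2*tau) = exp(-0.00085*51.8) = 0.9569252
k_eff = k_inf * P_TNL * P_FNL = 1.085583 * 0.9649762 * 0.9569252
k_eff = 1.0024

1.0024


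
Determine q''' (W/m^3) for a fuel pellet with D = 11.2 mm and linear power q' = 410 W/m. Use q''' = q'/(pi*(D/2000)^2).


r = D / 2 / 1000 = 11.2 / 2 / 1000 = 0.0056 m
q''' = q' / (pi * r^2)
q''' = 410 / (pi * 0.0056^2)
q''' = 4.1616e+06 W/m^3

4.1616e+06


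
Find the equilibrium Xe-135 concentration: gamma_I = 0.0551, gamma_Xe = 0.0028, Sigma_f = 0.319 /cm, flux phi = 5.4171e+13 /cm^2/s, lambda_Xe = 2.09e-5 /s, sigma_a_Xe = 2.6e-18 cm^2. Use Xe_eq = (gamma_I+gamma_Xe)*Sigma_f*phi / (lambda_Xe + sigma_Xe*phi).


Xe_eq = (gamma_I + gamma_Xe) * Sigma_f * phi / (lambda_Xe + sigma_Xe * phi)
Numerator = (0.0551 + 0.0028) * 0.319 * 5.4171e+13 = 1.000544e+12
Denominator = 2.09e-5 + 2.6e-18 * 5.4171e+13 = 1.617446e-04
Xe_eq = 1.000544e+12 / 1.617446e-04 = 6.1859e+15 /cm^3

6.1859e+15


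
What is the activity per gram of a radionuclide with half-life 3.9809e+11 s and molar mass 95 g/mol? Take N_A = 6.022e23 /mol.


lambda = ln(2) / t_half = ln(2) / 3.9809e+11 = 1.741182e-12 /s
SA = lambda * N_A / M
SA = 1.741182e-12 * 6.022e23 / 95
SA = 1.1037e+10 Bq/g

1.1037e+10


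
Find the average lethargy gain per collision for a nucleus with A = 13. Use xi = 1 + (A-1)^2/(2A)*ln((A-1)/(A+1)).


xi = 1 + (A-1)^2/(2A) * ln((A-1)/(A+1))
xi = 1 + (13-1)^2/(2*13) * ln((13-1)/(13 +1))
xi = 0.14624

0.14624


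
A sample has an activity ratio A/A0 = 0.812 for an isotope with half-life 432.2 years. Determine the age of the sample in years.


lambda = ln(2) / t_half = ln(2) / 432.2 = 0.001603765 /yr
t = -ln(A/A0) / lambda
t = -ln(0.812) / 0.001603765
t = 129.85 yr

129.85


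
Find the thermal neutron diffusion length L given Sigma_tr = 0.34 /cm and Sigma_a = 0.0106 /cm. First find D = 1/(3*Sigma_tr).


D = 1 / (3 * Sigma_tr) = 1 / (3 * 0.34) = 0.9803922 cm
L = sqrt(D / Sigma_a)
L = sqrt(0.9803922 / 0.0106)
L = 9.6172 cm

9.6172


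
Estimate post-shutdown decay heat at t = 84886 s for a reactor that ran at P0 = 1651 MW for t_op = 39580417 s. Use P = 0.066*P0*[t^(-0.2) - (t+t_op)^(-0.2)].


P/P0 = 0.066 * [t^(-0.2) - (t + t_op)^(-0.2)]
P/P0 = 0.066 * [84886^(-0.2) - (84886 + 39580417)^(-0.2)]
P/P0 = 0.066 * [0.1033315 - 0.03022163] = 0.004825251
P = 1651 * 0.004825251 = 7.9665 MW

7.9665


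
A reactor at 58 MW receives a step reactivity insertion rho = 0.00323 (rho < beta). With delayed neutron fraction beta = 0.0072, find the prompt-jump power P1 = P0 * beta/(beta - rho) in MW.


P1/P0 = beta / (beta - rho)
P1/P0 = 0.0072 / (0.0072 - 0.00323) = 1.813602
P1 = 58 * 1.813602 = 105.19 MW

105.19


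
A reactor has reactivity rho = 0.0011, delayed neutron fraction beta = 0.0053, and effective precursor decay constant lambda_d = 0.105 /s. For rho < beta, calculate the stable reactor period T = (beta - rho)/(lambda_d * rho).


T = (beta - rho) / (lambda_d * rho)
T = (0.0053 - 0.0011) / (0.105 * 0.0011)
T = 36.364 s

36.364


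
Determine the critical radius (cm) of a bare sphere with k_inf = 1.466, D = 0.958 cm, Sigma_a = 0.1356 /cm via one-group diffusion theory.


L^2 = D / Sigma_a = 0.958 / 0.1356 = 7.064897 cm^2
B_m^2 = (k_inf - 1) / L^2 = (1.466 - 1) / 7.064897 = 0.06595991 /cm^2
For a bare sphere: B_g = pi/R, so R_c = pi / sqrt(B_m^2)
R_c = pi / sqrt(0.06595991) = 12.232 cm

12.232


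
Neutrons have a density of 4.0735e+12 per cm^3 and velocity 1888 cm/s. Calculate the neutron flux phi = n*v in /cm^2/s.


phi = n * v
phi = 4.0735e+12 * 1888
phi = 7.6908e+15 /cm^2/s

7.6908e+15


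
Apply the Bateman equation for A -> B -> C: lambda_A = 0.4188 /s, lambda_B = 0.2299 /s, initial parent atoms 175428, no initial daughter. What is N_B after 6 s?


N_B(t) = lambda_A * N_A0 / (lambda_B - lambda_A) * [exp(-lambda_A*t) - exp(-lambda_B*t)]
exp(-0.4188*6) = 0.08104101; exp(-0.2299*6) = 0.2517295
N_B = 0.4188 * 175428 / (0.2299 - 0.4188) * (0.08104101 - 0.2517295)
N_B = 66386

66386


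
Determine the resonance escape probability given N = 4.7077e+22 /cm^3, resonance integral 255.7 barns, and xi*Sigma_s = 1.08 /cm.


p = exp(-N * I * 1e-24 / (xi*Sigma_s))
p = exp(-4.7077e+22 * 255.7 * 1e-24 / 1.08)
p = 1.4434e-05

1.4434e-05


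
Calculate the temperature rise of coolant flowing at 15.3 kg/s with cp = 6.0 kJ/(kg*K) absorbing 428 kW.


dT = Q / (m_dot * cp)
dT = 428 / (15.3 * 6.0)
dT = 4.6623 C

4.6623


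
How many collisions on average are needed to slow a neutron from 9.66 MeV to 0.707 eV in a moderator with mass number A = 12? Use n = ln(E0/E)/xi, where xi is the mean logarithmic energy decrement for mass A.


xi = 1 + (A-1)^2/(2A)*ln((A-1)/(A+1)) = 0.1577690 (for A = 12)
n = ln(E0/E) / xi
n = ln(9.66e6 / 0.707) / 0.1577690
n = ln(1.366337e+07) / 0.1577690 = 104.14

104.14


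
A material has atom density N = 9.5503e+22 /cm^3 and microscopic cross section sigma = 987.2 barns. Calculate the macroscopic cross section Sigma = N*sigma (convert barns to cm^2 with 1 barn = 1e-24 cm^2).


Sigma = N * sigma_barns * 1e-24
Sigma = 9.5503e+22 * 987.2 * 1e-24
Sigma = 94.281 /cm

94.281


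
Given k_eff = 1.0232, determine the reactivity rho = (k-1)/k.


rho = (k_eff - 1) / k_eff
rho = (1.0232 - 1) / 1.0232
rho = 0.022674

0.022674


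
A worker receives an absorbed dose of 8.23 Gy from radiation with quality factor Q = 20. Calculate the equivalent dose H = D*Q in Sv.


H = D * Q
H = 8.23 * 20
H = 164.60 Sv

164.60


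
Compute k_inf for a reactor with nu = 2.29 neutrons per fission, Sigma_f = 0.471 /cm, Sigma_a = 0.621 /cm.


k_inf = nu * Sigma_f / Sigma_a
k_inf = 2.29 * 0.471 / 0.621
k_inf = 1.7369

1.7369


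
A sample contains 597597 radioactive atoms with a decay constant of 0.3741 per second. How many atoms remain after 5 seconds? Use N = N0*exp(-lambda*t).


N = N0 * exp(-lambda * t)
N = 597597 * exp(-0.3741 * 5)
N = 92058

92058


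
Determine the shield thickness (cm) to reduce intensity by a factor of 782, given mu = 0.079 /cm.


x = ln(factor) / mu
x = ln(782) / 0.079
x = 84.327 cm

84.327


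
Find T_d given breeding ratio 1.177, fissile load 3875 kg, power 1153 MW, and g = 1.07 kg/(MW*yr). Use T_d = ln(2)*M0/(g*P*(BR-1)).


Breeding gain G = BR - 1 = 1.177 - 1 = 0.177
Fissile production rate = g * P * G = 1.07 * 1153 * 0.177 = 218.36667 kg/yr
T_d = ln(2) * M0 / (g * P * G)
T_d = ln(2) * 3875 / 218.36667 = 12.300 yr

12.300


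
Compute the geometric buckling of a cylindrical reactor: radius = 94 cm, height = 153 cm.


B^2 = (2.405/R)^2 + (pi/H)^2
B^2 = (2.405/94)^2 + (pi/153)^2
B^2 = 0.0010762 /cm^2

0.0010762


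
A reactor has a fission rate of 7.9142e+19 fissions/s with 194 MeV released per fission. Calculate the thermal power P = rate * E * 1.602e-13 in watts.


P = fission_rate * E_MeV * 1.602e-13
P = 7.9142e+19 * 194 * 1.602e-13
P = 2.4596e+09 W

2.4596e+09


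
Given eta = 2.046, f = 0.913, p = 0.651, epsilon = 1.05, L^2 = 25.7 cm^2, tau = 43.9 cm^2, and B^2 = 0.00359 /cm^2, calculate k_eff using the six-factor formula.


k_inf = eta*f*p*eps = 2.046*0.913*0.651*1.05 = 1.276870
P_TNL = 1/(1 + L^2*B^2) = 1/(1 + 25.7*0.00359) = 0.9155304
P_FNL = exp(-B^2*tau) = exp(-0.00359*43.9) = 0.8541905
k_eff = k_inf * P_TNL * P_FNL = 1.276870 * 0.9155304 * 0.8541905
k_eff = 0.99856

0.99856


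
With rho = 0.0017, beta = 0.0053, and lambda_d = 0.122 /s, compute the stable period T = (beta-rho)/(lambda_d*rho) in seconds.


T = (beta - rho) / (lambda_d * rho)
T = (0.0053 - 0.0017) / (0.122 * 0.0017)
T = 17.358 s

17.358


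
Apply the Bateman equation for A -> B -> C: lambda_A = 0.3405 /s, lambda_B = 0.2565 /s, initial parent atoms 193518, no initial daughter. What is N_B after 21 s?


N_B(t) = lambda_A * N_A0 / (lambda_B - lambda_A) * [exp(-lambda_A*t) - exp(-lambda_B*t)]
exp(-0.3405*21) = 7.844717e-04; exp(-0.2565*21) = 0.004577968
N_B = 0.3405 * 193518 / (0.2565 - 0.3405) * (7.844717e-04 - 0.004577968)
N_B = 2975.8

2975.8


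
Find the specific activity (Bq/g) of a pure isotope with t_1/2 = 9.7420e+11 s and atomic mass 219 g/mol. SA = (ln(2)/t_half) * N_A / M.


lambda = ln(2) / t_half = ln(2) / 9.7420e+11 = 7.115040e-13 /s
SA = lambda * N_A / M
SA = 7.115040e-13 * 6.022e23 / 219
SA = 1.9565e+09 Bq/g

1.9565e+09


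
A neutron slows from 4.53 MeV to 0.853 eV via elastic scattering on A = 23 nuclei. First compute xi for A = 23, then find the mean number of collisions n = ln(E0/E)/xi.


xi = 1 + (A-1)^2/(2A)*ln((A-1)/(A+1)) = 0.08448899 (for A = 23)
n = ln(E0/E) / xi
n = ln(4.53e6 / 0.853) / 0.08448899
n = ln(5.310668e+06) / 0.08448899 = 183.28

183.28


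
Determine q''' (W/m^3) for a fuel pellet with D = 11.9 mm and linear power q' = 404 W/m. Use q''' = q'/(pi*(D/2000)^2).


r = D / 2 / 1000 = 11.9 / 2 / 1000 = 0.00595 m
q''' = q' / (pi * r^2)
q''' = 404 / (pi * 0.00595^2)
q''' = 3.6324e+06 W/m^3

3.6324e+06


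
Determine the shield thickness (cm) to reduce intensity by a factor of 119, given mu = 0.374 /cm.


x = ln(factor) / mu
x = ln(119) / 0.374
x = 12.778 cm

12.778


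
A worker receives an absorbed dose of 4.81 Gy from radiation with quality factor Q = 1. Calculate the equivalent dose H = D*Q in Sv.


H = D * Q
H = 4.81 * 1
H = 4.8100 Sv

4.8100


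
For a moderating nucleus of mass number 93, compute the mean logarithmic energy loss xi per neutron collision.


xi = 1 + (A-1)^2/(2A) * ln((A-1)/(A+1))
xi = 1 + (93-1)^2/(2*93) * ln((93-1)/(93 +1))
xi = 0.021352

0.021352


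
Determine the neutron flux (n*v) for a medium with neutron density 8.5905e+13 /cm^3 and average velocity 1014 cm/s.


phi = n * v
phi = 8.5905e+13 * 1014
phi = 8.7108e+16 /cm^2/s

8.7108e+16


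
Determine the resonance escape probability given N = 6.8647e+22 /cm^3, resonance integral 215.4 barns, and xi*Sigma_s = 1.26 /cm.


p = exp(-N * I * 1e-24 / (xi*Sigma_s))
p = exp(-6.8647e+22 * 215.4 * 1e-24 / 1.26)
p = 8.0056e-06

8.0056e-06


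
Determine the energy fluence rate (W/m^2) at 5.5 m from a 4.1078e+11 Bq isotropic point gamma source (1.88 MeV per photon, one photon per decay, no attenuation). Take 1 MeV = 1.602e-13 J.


psi = A * E * 1.602e-13 / (4*pi*r^2)
psi = 4.1078e+11 * 1.88 * 1.602e-13 / (4*pi*5.5^2)
psi = 3.2546e-04 W/m^2

3.2546e-04


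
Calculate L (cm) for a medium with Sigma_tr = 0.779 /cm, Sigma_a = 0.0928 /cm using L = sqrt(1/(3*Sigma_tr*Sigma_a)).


D = 1 / (3 * Sigma_tr) = 1 / (3 * 0.779) = 0.4278990 cm
L = sqrt(D / Sigma_a)
L = sqrt(0.4278990 / 0.0928)
L = 2.1473 cm

2.1473


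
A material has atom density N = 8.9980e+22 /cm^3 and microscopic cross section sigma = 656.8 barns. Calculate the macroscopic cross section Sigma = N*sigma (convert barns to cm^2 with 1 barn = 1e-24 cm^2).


Sigma = N * sigma_barns * 1e-24
Sigma = 8.9980e+22 * 656.8 * 1e-24
Sigma = 59.099 /cm

59.099


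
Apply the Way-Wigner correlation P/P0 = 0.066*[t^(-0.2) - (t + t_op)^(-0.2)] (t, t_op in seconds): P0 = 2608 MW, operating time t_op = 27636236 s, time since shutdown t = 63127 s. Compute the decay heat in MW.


P/P0 = 0.066 * [t^(-0.2) - (t + t_op)^(-0.2)]
P/P0 = 0.066 * [63127^(-0.2) - (63127 + 27636236)^(-0.2)]
P/P0 = 0.066 * [0.1096370 - 0.03247178] = 0.005092905
P = 2608 * 0.005092905 = 13.282 MW

13.282


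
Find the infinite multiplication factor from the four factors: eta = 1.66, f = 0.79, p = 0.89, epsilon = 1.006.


k_inf = eta * f * p * epsilon
k_inf = 1.66 * 0.79 * 0.89 * 1.006
k_inf = 1.1741

1.1741


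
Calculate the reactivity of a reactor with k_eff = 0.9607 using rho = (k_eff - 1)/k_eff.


rho = (k_eff - 1) / k_eff
rho = (0.9607 - 1) / 0.9607
rho = -0.040908

-0.040908


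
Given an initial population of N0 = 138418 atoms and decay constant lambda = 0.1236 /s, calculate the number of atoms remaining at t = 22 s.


N = N0 * exp(-lambda * t)
N = 138418 * exp(-0.1236 * 22)
N = 9125.5

9125.5


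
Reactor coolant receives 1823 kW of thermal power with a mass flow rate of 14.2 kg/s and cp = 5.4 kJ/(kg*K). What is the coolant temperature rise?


dT = Q / (m_dot * cp)
dT = 1823 / (14.2 * 5.4)
dT = 23.774 C

23.774


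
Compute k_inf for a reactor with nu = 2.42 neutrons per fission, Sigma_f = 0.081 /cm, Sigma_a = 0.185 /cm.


k_inf = nu * Sigma_f / Sigma_a
k_inf = 2.42 * 0.081 / 0.185
k_inf = 1.0596

1.0596


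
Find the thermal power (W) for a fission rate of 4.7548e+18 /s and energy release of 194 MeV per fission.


P = fission_rate * E_MeV * 1.602e-13
P = 4.7548e+18 * 194 * 1.602e-13
P = 1.4777e+08 W

1.4777e+08


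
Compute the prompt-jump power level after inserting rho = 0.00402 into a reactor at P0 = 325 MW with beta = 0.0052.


P1/P0 = beta / (beta - rho)
P1/P0 = 0.0052 / (0.0052 - 0.00402) = 4.406780
P1 = 325 * 4.406780 = 1432.2 MW

1432.2


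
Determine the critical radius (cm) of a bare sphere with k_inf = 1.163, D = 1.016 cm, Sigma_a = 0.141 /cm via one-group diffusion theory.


L^2 = D / Sigma_a = 1.016 / 0.141 = 7.205674 cm^2
B_m^2 = (k_inf - 1) / L^2 = (1.163 - 1) / 7.205674 = 0.02262106 /cm^2
For a bare sphere: B_g = pi/R, so R_c = pi / sqrt(B_m^2)
R_c = pi / sqrt(0.02262106) = 20.888 cm

20.888


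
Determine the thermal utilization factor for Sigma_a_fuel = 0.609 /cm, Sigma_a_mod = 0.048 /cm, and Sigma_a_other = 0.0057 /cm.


f = Sigma_a_fuel / (Sigma_a_fuel + Sigma_a_mod + Sigma_a_other)
f = 0.609 / (0.609 + 0.048 + 0.0057)
f = 0.91897

0.91897


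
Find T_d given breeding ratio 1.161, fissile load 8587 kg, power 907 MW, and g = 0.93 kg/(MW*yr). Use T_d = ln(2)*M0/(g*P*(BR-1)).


Breeding gain G = BR - 1 = 1.161 - 1 = 0.161
Fissile production rate = g * P * G = 0.93 * 907 * 0.161 = 135.80511 kg/yr
T_d = ln(2) * M0 / (g * P * G)
T_d = ln(2) * 8587 / 135.80511 = 43.828 yr

43.828


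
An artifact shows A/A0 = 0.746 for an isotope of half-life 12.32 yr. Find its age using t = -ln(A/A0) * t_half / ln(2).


lambda = ln(2) / t_half = ln(2) / 12.32 = 0.05626195 /yr
t = -ln(A/A0) / lambda
t = -ln(0.746) / 0.05626195
t = 5.2083 yr

5.2083


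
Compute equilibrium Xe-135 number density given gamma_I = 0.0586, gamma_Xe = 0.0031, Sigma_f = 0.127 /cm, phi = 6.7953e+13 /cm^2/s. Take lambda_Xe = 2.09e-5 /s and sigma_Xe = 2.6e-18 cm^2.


Xe_eq = (gamma_I + gamma_Xe) * Sigma_f * phi / (lambda_Xe + sigma_Xe * phi)
Numerator = (0.0586 + 0.0031) * 0.127 * 6.7953e+13 = 5.324729e+11
Denominator = 2.09e-5 + 2.6e-18 * 6.7953e+13 = 1.975778e-04
Xe_eq = 5.324729e+11 / 1.975778e-04 = 2.6950e+15 /cm^3

2.6950e+15


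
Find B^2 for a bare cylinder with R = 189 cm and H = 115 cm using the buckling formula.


B^2 = (2.405/R)^2 + (pi/H)^2
B^2 = (2.405/189)^2 + (pi/115)^2
B^2 = 9.0821e-04 /cm^2

9.0821e-04


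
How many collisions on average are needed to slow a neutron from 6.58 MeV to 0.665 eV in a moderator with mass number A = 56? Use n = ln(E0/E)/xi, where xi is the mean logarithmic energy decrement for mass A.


xi = 1 + (A-1)^2/(2A)*ln((A-1)/(A+1)) = 0.03529286 (for A = 56)
n = ln(E0/E) / xi
n = ln(6.58e6 / 0.665) / 0.03529286
n = ln(9.894737e+06) / 0.03529286 = 456.40

456.40


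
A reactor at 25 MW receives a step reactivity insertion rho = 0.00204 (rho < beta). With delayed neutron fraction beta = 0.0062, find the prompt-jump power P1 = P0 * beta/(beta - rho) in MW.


P1/P0 = beta / (beta - rho)
P1/P0 = 0.0062 / (0.0062 - 0.00204) = 1.490385
P1 = 25 * 1.490385 = 37.260 MW

37.260


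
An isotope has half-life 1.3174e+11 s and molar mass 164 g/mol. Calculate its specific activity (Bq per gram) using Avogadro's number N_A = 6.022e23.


lambda = ln(2) / t_half = ln(2) / 1.3174e+11 = 5.261479e-12 /s
SA = lambda * N_A / M
SA = 5.261479e-12 * 6.022e23 / 164
SA = 1.9320e+10 Bq/g

1.9320e+10


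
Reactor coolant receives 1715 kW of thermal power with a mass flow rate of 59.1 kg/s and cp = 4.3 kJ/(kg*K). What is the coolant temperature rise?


dT = Q / (m_dot * cp)
dT = 1715 / (59.1 * 4.3)
dT = 6.7485 C

6.7485


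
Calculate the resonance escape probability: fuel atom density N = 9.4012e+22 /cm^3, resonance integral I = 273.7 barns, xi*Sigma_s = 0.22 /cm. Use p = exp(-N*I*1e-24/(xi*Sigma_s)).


p = exp(-N * I * 1e-24 / (xi*Sigma_s))
p = exp(-9.4012e+22 * 273.7 * 1e-24 / 0.22)
p = 1.6038e-51

1.6038e-51


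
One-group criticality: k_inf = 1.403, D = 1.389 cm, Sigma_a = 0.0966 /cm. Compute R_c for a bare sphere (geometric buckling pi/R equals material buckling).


L^2 = D / Sigma_a = 1.389 / 0.0966 = 14.37888 cm^2
B_m^2 = (k_inf - 1) / L^2 = (1.403 - 1) / 14.37888 = 0.02802722 /cm^2
For a bare sphere: B_g = pi/R, so R_c = pi / sqrt(B_m^2)
R_c = pi / sqrt(0.02802722) = 18.765 cm

18.765


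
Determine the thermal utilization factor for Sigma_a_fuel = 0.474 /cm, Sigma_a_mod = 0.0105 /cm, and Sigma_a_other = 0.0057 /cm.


f = Sigma_a_fuel / (Sigma_a_fuel + Sigma_a_mod + Sigma_a_other)
f = 0.474 / (0.474 + 0.0105 + 0.0057)
f = 0.96695

0.96695


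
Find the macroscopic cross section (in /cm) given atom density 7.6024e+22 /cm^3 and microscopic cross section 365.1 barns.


Sigma = N * sigma_barns * 1e-24
Sigma = 7.6024e+22 * 365.1 * 1e-24
Sigma = 27.756 /cm

27.756


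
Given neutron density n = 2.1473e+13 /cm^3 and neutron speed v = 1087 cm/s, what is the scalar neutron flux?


phi = n * v
phi = 2.1473e+13 * 1087
phi = 2.3341e+16 /cm^2/s

2.3341e+16


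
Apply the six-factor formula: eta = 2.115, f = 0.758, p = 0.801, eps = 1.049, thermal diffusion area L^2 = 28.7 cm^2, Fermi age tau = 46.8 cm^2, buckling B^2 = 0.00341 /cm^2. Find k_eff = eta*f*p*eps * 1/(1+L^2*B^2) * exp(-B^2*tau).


k_inf = eta*f*p*eps = 2.115*0.758*0.801*1.049 = 1.347062
P_TNL = 1/(1 + L^2*B^2) = 1/(1 + 28.7*0.00341) = 0.9108571
P_FNL = exp(-B^2*tau) = exp(-0.00341*46.8) = 0.8524949
k_eff = k_inf * P_TNL * P_FNL = 1.347062 * 0.9108571 * 0.8524949
k_eff = 1.0460

1.0460


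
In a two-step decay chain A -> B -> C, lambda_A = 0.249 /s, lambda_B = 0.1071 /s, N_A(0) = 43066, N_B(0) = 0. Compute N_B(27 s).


N_B(t) = lambda_A * N_A0 / (lambda_B - lambda_A) * [exp(-lambda_A*t) - exp(-lambda_B*t)]
exp(-0.249*27) = 0.001202924; exp(-0.1071*27) = 0.05548181
N_B = 0.249 * 43066 / (0.1071 - 0.249) * (0.001202924 - 0.05548181)
N_B = 4101.9

4101.9


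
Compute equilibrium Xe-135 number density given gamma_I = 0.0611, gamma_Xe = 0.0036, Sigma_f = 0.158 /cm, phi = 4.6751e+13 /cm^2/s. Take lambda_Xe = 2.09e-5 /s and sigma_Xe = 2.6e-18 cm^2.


Xe_eq = (gamma_I + gamma_Xe) * Sigma_f * phi / (lambda_Xe + sigma_Xe * phi)
Numerator = (0.0611 + 0.0036) * 0.158 * 4.6751e+13 = 4.779168e+11
Denominator = 2.09e-5 + 2.6e-18 * 4.6751e+13 = 1.424526e-04
Xe_eq = 4.779168e+11 / 1.424526e-04 = 3.3549e+15 /cm^3

3.3549e+15


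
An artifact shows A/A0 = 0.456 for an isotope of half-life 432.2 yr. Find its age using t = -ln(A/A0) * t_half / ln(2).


lambda = ln(2) / t_half = ln(2) / 432.2 = 0.001603765 /yr
t = -ln(A/A0) / lambda
t = -ln(0.456) / 0.001603765
t = 489.64 yr

489.64


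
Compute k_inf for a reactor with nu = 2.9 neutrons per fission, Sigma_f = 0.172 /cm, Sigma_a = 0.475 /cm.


k_inf = nu * Sigma_f / Sigma_a
k_inf = 2.9 * 0.172 / 0.475
k_inf = 1.0501

1.0501


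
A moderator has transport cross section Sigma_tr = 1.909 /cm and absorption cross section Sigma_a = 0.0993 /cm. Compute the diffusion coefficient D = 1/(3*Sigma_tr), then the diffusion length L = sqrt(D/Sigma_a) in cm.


D = 1 / (3 * Sigma_tr) = 1 / (3 * 1.909) = 0.1746115 cm
L = sqrt(D / Sigma_a)
L = sqrt(0.1746115 / 0.0993)
L = 1.3261 cm

1.3261


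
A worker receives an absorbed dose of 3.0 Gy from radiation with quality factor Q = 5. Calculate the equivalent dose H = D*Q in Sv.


H = D * Q
H = 3.0 * 5
H = 15.000 Sv

15.000


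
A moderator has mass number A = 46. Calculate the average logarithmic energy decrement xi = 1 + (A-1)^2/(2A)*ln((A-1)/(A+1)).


xi = 1 + (A-1)^2/(2A) * ln((A-1)/(A+1))
xi = 1 + (46-1)^2/(2*46) * ln((46-1)/(46 +1))
xi = 0.042855

0.042855


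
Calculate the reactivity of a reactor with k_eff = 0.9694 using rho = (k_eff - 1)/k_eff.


rho = (k_eff - 1) / k_eff
rho = (0.9694 - 1) / 0.9694
rho = -0.031566

-0.031566


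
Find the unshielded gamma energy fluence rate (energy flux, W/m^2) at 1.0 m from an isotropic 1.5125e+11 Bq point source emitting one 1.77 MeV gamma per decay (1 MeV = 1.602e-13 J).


psi = A * E * 1.602e-13 / (4*pi*r^2)
psi = 1.5125e+11 * 1.77 * 1.602e-13 / (4*pi*1.0^2)
psi = 0.0034129 W/m^2

0.0034129


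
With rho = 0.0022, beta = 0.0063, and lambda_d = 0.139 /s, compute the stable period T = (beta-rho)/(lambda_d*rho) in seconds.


T = (beta - rho) / (lambda_d * rho)
T = (0.0063 - 0.0022) / (0.139 * 0.0022)
T = 13.407 s

13.407
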